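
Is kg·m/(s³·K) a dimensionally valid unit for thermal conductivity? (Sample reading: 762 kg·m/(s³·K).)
Yes

thermal conductivity has SI base units: kg * m / (s^3 * K)
kg·m/(s³·K) reduces to the same SI base units, so it is a valid unit for thermal conductivity.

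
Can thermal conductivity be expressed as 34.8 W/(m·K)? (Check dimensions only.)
Yes

thermal conductivity has SI base units: kg * m / (s^3 * K)
W/(m·K) reduces to the same SI base units, so it is a valid unit for thermal conductivity.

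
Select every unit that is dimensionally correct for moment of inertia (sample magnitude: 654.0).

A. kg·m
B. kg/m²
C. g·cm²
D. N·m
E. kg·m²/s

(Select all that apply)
C

moment of inertia has SI base units: kg * m^2

Checking each option against kg * m^2:
  A. kg·m: ✗ does not match
  B. kg/m²: ✗ does not match
  C. g·cm²: ✓ matches
  D. N·m: ✗ does not match
  E. kg·m²/s: ✗ does not match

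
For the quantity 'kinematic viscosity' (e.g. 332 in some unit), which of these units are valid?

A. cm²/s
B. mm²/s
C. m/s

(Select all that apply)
A, B

kinematic viscosity has SI base units: m^2 / s

Checking each option against m^2 / s:
  A. cm²/s: ✓ matches
  B. mm²/s: ✓ matches
  C. m/s: ✗ does not match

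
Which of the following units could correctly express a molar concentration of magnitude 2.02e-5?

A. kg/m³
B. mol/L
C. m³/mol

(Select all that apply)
B

molar concentration has SI base units: mol / m^3

Checking each option against mol / m^3:
  A. kg/m³: ✗ does not match
  B. mol/L: ✓ matches
  C. m³/mol: ✗ does not match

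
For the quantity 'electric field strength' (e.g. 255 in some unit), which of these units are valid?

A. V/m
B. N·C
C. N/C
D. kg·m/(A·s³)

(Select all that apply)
A, C, D

electric field strength has SI base units: kg * m / (A * s^3)

Checking each option against kg * m / (A * s^3):
  A. V/m: ✓ matches
  B. N·C: ✗ does not match
  C. N/C: ✓ matches
  D. kg·m/(A·s³): ✓ matches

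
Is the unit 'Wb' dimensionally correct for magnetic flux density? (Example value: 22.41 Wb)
No

magnetic flux density has SI base units: kg / (A * s^2)
Wb does NOT reduce to kg / (A * s^2); a valid unit for magnetic flux density would be e.g. T.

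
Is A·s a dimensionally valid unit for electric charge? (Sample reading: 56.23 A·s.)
Yes

electric charge has SI base units: A * s
A·s reduces to the same SI base units, so it is a valid unit for electric charge.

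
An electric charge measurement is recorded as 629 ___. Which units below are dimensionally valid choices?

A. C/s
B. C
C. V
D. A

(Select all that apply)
B

electric charge has SI base units: A * s

Checking each option against A * s:
  A. C/s: ✗ does not match
  B. C: ✓ matches
  C. V: ✗ does not match
  D. A: ✗ does not match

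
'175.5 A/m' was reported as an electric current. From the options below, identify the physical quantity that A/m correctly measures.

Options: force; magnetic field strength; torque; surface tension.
magnetic field strength

electric current should have units dimensionally equivalent to A (e.g. A).
The given unit 'A/m' reduces to A / m. Of the listed options, that is the dimensionality of magnetic field strength.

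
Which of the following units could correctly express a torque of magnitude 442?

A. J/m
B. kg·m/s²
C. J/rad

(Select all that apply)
C

torque has SI base units: kg * m^2 / s^2

Checking each option against kg * m^2 / s^2:
  A. J/m: ✗ does not match
  B. kg·m/s²: ✗ does not match
  C. J/rad: ✓ matches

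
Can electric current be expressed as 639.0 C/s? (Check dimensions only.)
Yes

electric current has SI base units: A
C/s reduces to the same SI base units, so it is a valid unit for electric current.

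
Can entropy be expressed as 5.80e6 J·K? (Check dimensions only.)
No

entropy has SI base units: kg * m^2 / (s^2 * K)
J·K does NOT reduce to kg * m^2 / (s^2 * K); a valid unit for entropy would be e.g. J/K.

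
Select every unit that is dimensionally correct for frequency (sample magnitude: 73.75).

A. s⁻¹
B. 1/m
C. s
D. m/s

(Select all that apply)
A

frequency has SI base units: 1 / s

Checking each option against 1 / s:
  A. s⁻¹: ✓ matches
  B. 1/m: ✗ does not match
  C. s: ✗ does not match
  D. m/s: ✗ does not match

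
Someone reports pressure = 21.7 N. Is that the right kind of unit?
No

pressure has SI base units: kg / (m * s^2)
N does NOT reduce to kg / (m * s^2); a valid unit for pressure would be e.g. Pa.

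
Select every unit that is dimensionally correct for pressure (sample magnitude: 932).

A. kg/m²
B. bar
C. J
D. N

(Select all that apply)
B

pressure has SI base units: kg / (m * s^2)

Checking each option against kg / (m * s^2):
  A. kg/m²: ✗ does not match
  B. bar: ✓ matches
  C. J: ✗ does not match
  D. N: ✗ does not match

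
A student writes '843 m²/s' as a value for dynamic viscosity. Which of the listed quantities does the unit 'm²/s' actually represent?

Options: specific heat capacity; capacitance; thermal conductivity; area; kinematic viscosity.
kinematic viscosity

dynamic viscosity should have units dimensionally equivalent to kg / (m * s) (e.g. Pa·s).
The given unit 'm²/s' reduces to m^2 / s. Of the listed options, that is the dimensionality of kinematic viscosity.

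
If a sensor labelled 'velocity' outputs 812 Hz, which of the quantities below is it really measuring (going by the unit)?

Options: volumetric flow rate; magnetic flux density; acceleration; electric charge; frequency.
frequency

velocity should have units dimensionally equivalent to m / s (e.g. m/s).
The given unit 'Hz' reduces to 1 / s. Of the listed options, that is the dimensionality of frequency.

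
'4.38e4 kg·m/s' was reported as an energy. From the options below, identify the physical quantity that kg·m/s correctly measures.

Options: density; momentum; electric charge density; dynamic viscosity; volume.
momentum

energy should have units dimensionally equivalent to kg * m^2 / s^2 (e.g. J).
The given unit 'kg·m/s' reduces to kg * m / s. Of the listed options, that is the dimensionality of momentum.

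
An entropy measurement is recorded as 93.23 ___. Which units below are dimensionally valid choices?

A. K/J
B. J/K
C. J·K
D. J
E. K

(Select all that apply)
B

entropy has SI base units: kg * m^2 / (s^2 * K)

Checking each option against kg * m^2 / (s^2 * K):
  A. K/J: ✗ does not match
  B. J/K: ✓ matches
  C. J·K: ✗ does not match
  D. J: ✗ does not match
  E. K: ✗ does not match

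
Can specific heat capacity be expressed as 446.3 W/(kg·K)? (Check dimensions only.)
No

specific heat capacity has SI base units: m^2 / (s^2 * K)
W/(kg·K) does NOT reduce to m^2 / (s^2 * K); a valid unit for specific heat capacity would be e.g. J/(kg·K).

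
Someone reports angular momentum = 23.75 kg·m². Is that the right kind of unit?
No

angular momentum has SI base units: kg * m^2 / s
kg·m² does NOT reduce to kg * m^2 / s; a valid unit for angular momentum would be e.g. kg·m²/s.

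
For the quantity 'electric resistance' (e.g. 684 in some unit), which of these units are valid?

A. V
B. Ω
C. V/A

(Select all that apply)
B, C

electric resistance has SI base units: kg * m^2 / (A^2 * s^3)

Checking each option against kg * m^2 / (A^2 * s^3):
  A. V: ✗ does not match
  B. Ω: ✓ matches
  C. V/A: ✓ matches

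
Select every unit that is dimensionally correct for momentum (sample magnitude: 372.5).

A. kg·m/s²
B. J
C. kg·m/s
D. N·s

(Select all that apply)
C, D

momentum has SI base units: kg * m / s

Checking each option against kg * m / s:
  A. kg·m/s²: ✗ does not match
  B. J: ✗ does not match
  C. kg·m/s: ✓ matches
  D. N·s: ✓ matches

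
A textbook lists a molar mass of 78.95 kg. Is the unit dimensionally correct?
No

molar mass has SI base units: kg / mol
kg does NOT reduce to kg / mol; a valid unit for molar mass would be e.g. kg/mol.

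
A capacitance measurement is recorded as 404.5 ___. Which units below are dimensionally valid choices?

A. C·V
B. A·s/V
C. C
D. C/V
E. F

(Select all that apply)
B, D, E

capacitance has SI base units: A^2 * s^4 / (kg * m^2)

Checking each option against A^2 * s^4 / (kg * m^2):
  A. C·V: ✗ does not match
  B. A·s/V: ✓ matches
  C. C: ✗ does not match
  D. C/V: ✓ matches
  E. F: ✓ matches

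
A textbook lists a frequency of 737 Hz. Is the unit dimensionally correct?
Yes

frequency has SI base units: 1 / s
Hz reduces to the same SI base units, so it is a valid unit for frequency.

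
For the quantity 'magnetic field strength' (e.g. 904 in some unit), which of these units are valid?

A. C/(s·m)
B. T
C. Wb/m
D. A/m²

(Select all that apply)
A

magnetic field strength has SI base units: A / m

Checking each option against A / m:
  A. C/(s·m): ✓ matches
  B. T: ✗ does not match
  C. Wb/m: ✗ does not match
  D. A/m²: ✗ does not match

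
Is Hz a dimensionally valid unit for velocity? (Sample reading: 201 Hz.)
No

velocity has SI base units: m / s
Hz does NOT reduce to m / s; a valid unit for velocity would be e.g. m/s.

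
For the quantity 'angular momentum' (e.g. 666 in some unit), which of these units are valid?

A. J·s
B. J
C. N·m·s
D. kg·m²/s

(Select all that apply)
A, C, D

angular momentum has SI base units: kg * m^2 / s

Checking each option against kg * m^2 / s:
  A. J·s: ✓ matches
  B. J: ✗ does not match
  C. N·m·s: ✓ matches
  D. kg·m²/s: ✓ matches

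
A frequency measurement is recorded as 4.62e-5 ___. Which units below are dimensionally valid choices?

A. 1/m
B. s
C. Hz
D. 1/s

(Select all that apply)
C, D

frequency has SI base units: 1 / s

Checking each option against 1 / s:
  A. 1/m: ✗ does not match
  B. s: ✗ does not match
  C. Hz: ✓ matches
  D. 1/s: ✓ matches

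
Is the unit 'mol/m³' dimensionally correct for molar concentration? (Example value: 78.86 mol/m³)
Yes

molar concentration has SI base units: mol / m^3
mol/m³ reduces to the same SI base units, so it is a valid unit for molar concentration.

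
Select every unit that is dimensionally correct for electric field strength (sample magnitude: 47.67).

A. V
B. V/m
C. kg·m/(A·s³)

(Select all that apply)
B, C

electric field strength has SI base units: kg * m / (A * s^3)

Checking each option against kg * m / (A * s^3):
  A. V: ✗ does not match
  B. V/m: ✓ matches
  C. kg·m/(A·s³): ✓ matches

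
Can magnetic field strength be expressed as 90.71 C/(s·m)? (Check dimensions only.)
Yes

magnetic field strength has SI base units: A / m
C/(s·m) reduces to the same SI base units, so it is a valid unit for magnetic field strength.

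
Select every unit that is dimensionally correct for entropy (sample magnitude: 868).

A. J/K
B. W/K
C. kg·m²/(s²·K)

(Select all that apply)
A, C

entropy has SI base units: kg * m^2 / (s^2 * K)

Checking each option against kg * m^2 / (s^2 * K):
  A. J/K: ✓ matches
  B. W/K: ✗ does not match
  C. kg·m²/(s²·K): ✓ matches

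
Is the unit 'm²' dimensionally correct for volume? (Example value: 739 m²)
No

volume has SI base units: m^3
m² does NOT reduce to m^3; a valid unit for volume would be e.g. m³.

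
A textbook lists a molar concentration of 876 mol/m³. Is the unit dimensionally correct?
Yes

molar concentration has SI base units: mol / m^3
mol/m³ reduces to the same SI base units, so it is a valid unit for molar concentration.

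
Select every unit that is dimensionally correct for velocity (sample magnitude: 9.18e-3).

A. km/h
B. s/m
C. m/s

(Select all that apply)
A, C

velocity has SI base units: m / s

Checking each option against m / s:
  A. km/h: ✓ matches
  B. s/m: ✗ does not match
  C. m/s: ✓ matches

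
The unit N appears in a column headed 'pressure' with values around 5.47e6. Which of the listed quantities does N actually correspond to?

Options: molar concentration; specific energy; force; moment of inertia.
force

pressure should have units dimensionally equivalent to kg / (m * s^2) (e.g. Pa).
The given unit 'N' reduces to kg * m / s^2. Of the listed options, that is the dimensionality of force.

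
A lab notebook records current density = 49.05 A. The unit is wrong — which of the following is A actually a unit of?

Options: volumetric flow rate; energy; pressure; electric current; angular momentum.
electric current

current density should have units dimensionally equivalent to A / m^2 (e.g. A/m²).
The given unit 'A' reduces to A. Of the listed options, that is the dimensionality of electric current.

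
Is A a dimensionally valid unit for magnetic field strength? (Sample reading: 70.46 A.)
No

magnetic field strength has SI base units: A / m
A does NOT reduce to A / m; a valid unit for magnetic field strength would be e.g. A/m.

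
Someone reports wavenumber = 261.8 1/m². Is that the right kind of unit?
No

wavenumber has SI base units: 1 / m
1/m² does NOT reduce to 1 / m; a valid unit for wavenumber would be e.g. 1/m.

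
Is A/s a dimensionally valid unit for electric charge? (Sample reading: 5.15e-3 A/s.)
No

electric charge has SI base units: A * s
A/s does NOT reduce to A * s; a valid unit for electric charge would be e.g. C.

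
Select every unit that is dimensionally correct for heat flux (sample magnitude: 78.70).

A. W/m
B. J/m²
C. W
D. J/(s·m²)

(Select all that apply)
D

heat flux has SI base units: kg / s^3

Checking each option against kg / s^3:
  A. W/m: ✗ does not match
  B. J/m²: ✗ does not match
  C. W: ✗ does not match
  D. J/(s·m²): ✓ matches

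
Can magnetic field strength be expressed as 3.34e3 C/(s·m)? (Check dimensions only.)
Yes

magnetic field strength has SI base units: A / m
C/(s·m) reduces to the same SI base units, so it is a valid unit for magnetic field strength.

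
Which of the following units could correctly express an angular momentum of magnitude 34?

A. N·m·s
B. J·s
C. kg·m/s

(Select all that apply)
A, B

angular momentum has SI base units: kg * m^2 / s

Checking each option against kg * m^2 / s:
  A. N·m·s: ✓ matches
  B. J·s: ✓ matches
  C. kg·m/s: ✗ does not match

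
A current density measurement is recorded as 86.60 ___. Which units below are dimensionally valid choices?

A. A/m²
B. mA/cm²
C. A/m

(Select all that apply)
A, B

current density has SI base units: A / m^2

Checking each option against A / m^2:
  A. A/m²: ✓ matches
  B. mA/cm²: ✓ matches
  C. A/m: ✗ does not match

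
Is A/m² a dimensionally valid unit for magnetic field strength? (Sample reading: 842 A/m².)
No

magnetic field strength has SI base units: A / m
A/m² does NOT reduce to A / m; a valid unit for magnetic field strength would be e.g. A/m.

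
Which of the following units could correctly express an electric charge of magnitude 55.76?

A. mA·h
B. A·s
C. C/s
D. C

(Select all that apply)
A, B, D

electric charge has SI base units: A * s

Checking each option against A * s:
  A. mA·h: ✓ matches
  B. A·s: ✓ matches
  C. C/s: ✗ does not match
  D. C: ✓ matches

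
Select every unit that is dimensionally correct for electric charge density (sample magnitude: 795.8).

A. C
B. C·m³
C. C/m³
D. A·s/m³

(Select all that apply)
C, D

electric charge density has SI base units: A * s / m^3

Checking each option against A * s / m^3:
  A. C: ✗ does not match
  B. C·m³: ✗ does not match
  C. C/m³: ✓ matches
  D. A·s/m³: ✓ matches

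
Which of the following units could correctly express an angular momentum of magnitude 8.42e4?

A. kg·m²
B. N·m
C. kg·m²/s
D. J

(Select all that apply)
C

angular momentum has SI base units: kg * m^2 / s

Checking each option against kg * m^2 / s:
  A. kg·m²: ✗ does not match
  B. N·m: ✗ does not match
  C. kg·m²/s: ✓ matches
  D. J: ✗ does not match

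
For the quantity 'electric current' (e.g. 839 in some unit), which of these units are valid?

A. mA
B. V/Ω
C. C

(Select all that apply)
A, B

electric current has SI base units: A

Checking each option against A:
  A. mA: ✓ matches
  B. V/Ω: ✓ matches
  C. C: ✗ does not match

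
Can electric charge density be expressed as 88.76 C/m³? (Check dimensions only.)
Yes

electric charge density has SI base units: A * s / m^3
C/m³ reduces to the same SI base units, so it is a valid unit for electric charge density.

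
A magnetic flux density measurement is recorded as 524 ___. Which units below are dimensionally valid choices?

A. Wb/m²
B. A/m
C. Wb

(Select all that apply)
A

magnetic flux density has SI base units: kg / (A * s^2)

Checking each option against kg / (A * s^2):
  A. Wb/m²: ✓ matches
  B. A/m: ✗ does not match
  C. Wb: ✗ does not match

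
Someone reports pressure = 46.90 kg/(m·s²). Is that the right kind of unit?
Yes

pressure has SI base units: kg / (m * s^2)
kg/(m·s²) reduces to the same SI base units, so it is a valid unit for pressure.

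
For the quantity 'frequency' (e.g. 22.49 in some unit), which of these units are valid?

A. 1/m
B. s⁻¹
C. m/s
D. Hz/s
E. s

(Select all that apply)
B

frequency has SI base units: 1 / s

Checking each option against 1 / s:
  A. 1/m: ✗ does not match
  B. s⁻¹: ✓ matches
  C. m/s: ✗ does not match
  D. Hz/s: ✗ does not match
  E. s: ✗ does not match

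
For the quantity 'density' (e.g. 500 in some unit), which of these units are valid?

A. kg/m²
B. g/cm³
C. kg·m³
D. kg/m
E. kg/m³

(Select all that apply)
B, E

density has SI base units: kg / m^3

Checking each option against kg / m^3:
  A. kg/m²: ✗ does not match
  B. g/cm³: ✓ matches
  C. kg·m³: ✗ does not match
  D. kg/m: ✗ does not match
  E. kg/m³: ✓ matches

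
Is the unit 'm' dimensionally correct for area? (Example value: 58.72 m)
No

area has SI base units: m^2
m does NOT reduce to m^2; a valid unit for area would be e.g. m².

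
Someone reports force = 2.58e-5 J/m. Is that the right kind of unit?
Yes

force has SI base units: kg * m / s^2
J/m reduces to the same SI base units, so it is a valid unit for force.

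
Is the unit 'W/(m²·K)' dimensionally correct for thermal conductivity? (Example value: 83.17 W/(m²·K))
No

thermal conductivity has SI base units: kg * m / (s^3 * K)
W/(m²·K) does NOT reduce to kg * m / (s^3 * K); a valid unit for thermal conductivity would be e.g. W/(m·K).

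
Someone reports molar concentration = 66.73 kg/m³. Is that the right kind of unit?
No

molar concentration has SI base units: mol / m^3
kg/m³ does NOT reduce to mol / m^3; a valid unit for molar concentration would be e.g. mol/m³.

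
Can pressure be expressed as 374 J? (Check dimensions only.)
No

pressure has SI base units: kg / (m * s^2)
J does NOT reduce to kg / (m * s^2); a valid unit for pressure would be e.g. Pa.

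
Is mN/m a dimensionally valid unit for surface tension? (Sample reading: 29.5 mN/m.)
Yes

surface tension has SI base units: kg / s^2
mN/m reduces to the same SI base units, so it is a valid unit for surface tension.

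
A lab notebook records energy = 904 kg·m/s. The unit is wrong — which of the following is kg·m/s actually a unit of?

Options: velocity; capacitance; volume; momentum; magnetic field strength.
momentum

energy should have units dimensionally equivalent to kg * m^2 / s^2 (e.g. J).
The given unit 'kg·m/s' reduces to kg * m / s. Of the listed options, that is the dimensionality of momentum.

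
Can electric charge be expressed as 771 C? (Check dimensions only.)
Yes

electric charge has SI base units: A * s
C reduces to the same SI base units, so it is a valid unit for electric charge.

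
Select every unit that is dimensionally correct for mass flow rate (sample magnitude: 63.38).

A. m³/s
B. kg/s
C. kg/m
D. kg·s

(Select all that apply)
B

mass flow rate has SI base units: kg / s

Checking each option against kg / s:
  A. m³/s: ✗ does not match
  B. kg/s: ✓ matches
  C. kg/m: ✗ does not match
  D. kg·s: ✗ does not match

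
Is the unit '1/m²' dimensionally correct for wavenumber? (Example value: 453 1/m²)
No

wavenumber has SI base units: 1 / m
1/m² does NOT reduce to 1 / m; a valid unit for wavenumber would be e.g. 1/m.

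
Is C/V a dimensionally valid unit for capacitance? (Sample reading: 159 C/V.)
Yes

capacitance has SI base units: A^2 * s^4 / (kg * m^2)
C/V reduces to the same SI base units, so it is a valid unit for capacitance.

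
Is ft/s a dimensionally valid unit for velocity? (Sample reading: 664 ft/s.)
Yes

velocity has SI base units: m / s
ft/s reduces to the same SI base units, so it is a valid unit for velocity.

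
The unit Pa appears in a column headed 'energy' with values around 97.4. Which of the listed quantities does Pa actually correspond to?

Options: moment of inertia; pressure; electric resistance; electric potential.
pressure

energy should have units dimensionally equivalent to kg * m^2 / s^2 (e.g. J).
The given unit 'Pa' reduces to kg / (m * s^2). Of the listed options, that is the dimensionality of pressure.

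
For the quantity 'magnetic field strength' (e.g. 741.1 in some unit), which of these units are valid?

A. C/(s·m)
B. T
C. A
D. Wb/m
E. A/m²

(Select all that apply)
A

magnetic field strength has SI base units: A / m

Checking each option against A / m:
  A. C/(s·m): ✓ matches
  B. T: ✗ does not match
  C. A: ✗ does not match
  D. Wb/m: ✗ does not match
  E. A/m²: ✗ does not match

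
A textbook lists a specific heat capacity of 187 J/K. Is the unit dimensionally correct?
No

specific heat capacity has SI base units: m^2 / (s^2 * K)
J/K does NOT reduce to m^2 / (s^2 * K); a valid unit for specific heat capacity would be e.g. J/(kg·K).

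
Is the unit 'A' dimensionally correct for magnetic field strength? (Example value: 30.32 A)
No

magnetic field strength has SI base units: A / m
A does NOT reduce to A / m; a valid unit for magnetic field strength would be e.g. A/m.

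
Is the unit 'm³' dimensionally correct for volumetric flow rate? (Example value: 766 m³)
No

volumetric flow rate has SI base units: m^3 / s
m³ does NOT reduce to m^3 / s; a valid unit for volumetric flow rate would be e.g. m³/s.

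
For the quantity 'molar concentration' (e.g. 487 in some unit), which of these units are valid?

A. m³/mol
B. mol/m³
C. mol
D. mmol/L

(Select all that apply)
B, D

molar concentration has SI base units: mol / m^3

Checking each option against mol / m^3:
  A. m³/mol: ✗ does not match
  B. mol/m³: ✓ matches
  C. mol: ✗ does not match
  D. mmol/L: ✓ matches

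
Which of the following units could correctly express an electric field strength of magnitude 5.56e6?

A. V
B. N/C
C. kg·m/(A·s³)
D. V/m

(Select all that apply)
B, C, D

electric field strength has SI base units: kg * m / (A * s^3)

Checking each option against kg * m / (A * s^3):
  A. V: ✗ does not match
  B. N/C: ✓ matches
  C. kg·m/(A·s³): ✓ matches
  D. V/m: ✓ matches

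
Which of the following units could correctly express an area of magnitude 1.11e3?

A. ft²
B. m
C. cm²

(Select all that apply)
A, C

area has SI base units: m^2

Checking each option against m^2:
  A. ft²: ✓ matches
  B. m: ✗ does not match
  C. cm²: ✓ matches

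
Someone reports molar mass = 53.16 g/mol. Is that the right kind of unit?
Yes

molar mass has SI base units: kg / mol
g/mol reduces to the same SI base units, so it is a valid unit for molar mass.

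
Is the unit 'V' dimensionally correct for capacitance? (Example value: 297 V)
No

capacitance has SI base units: A^2 * s^4 / (kg * m^2)
V does NOT reduce to A^2 * s^4 / (kg * m^2); a valid unit for capacitance would be e.g. F.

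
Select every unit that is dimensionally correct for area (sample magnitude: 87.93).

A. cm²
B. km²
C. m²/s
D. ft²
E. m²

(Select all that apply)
A, B, D, E

area has SI base units: m^2

Checking each option against m^2:
  A. cm²: ✓ matches
  B. km²: ✓ matches
  C. m²/s: ✗ does not match
  D. ft²: ✓ matches
  E. m²: ✓ matches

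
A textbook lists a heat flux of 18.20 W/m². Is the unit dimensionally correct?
Yes

heat flux has SI base units: kg / s^3
W/m² reduces to the same SI base units, so it is a valid unit for heat flux.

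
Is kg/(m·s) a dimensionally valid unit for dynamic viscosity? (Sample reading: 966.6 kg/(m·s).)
Yes

dynamic viscosity has SI base units: kg / (m * s)
kg/(m·s) reduces to the same SI base units, so it is a valid unit for dynamic viscosity.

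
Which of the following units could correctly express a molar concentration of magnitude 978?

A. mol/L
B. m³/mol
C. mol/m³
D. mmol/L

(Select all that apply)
A, C, D

molar concentration has SI base units: mol / m^3

Checking each option against mol / m^3:
  A. mol/L: ✓ matches
  B. m³/mol: ✗ does not match
  C. mol/m³: ✓ matches
  D. mmol/L: ✓ matches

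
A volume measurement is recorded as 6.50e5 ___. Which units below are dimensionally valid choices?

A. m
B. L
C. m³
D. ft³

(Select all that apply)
B, C, D

volume has SI base units: m^3

Checking each option against m^3:
  A. m: ✗ does not match
  B. L: ✓ matches
  C. m³: ✓ matches
  D. ft³: ✓ matches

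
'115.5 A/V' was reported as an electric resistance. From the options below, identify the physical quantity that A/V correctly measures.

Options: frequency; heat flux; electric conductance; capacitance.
electric conductance

electric resistance should have units dimensionally equivalent to kg * m^2 / (A^2 * s^3) (e.g. Ω).
The given unit 'A/V' reduces to A^2 * s^3 / (kg * m^2). Of the listed options, that is the dimensionality of electric conductance.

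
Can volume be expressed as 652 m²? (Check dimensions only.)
No

volume has SI base units: m^3
m² does NOT reduce to m^3; a valid unit for volume would be e.g. m³.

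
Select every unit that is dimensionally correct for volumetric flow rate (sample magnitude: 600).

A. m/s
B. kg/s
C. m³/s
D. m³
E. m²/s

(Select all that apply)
C

volumetric flow rate has SI base units: m^3 / s

Checking each option against m^3 / s:
  A. m/s: ✗ does not match
  B. kg/s: ✗ does not match
  C. m³/s: ✓ matches
  D. m³: ✗ does not match
  E. m²/s: ✗ does not match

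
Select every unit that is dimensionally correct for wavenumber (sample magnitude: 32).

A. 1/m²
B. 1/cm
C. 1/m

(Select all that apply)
B, C

wavenumber has SI base units: 1 / m

Checking each option against 1 / m:
  A. 1/m²: ✗ does not match
  B. 1/cm: ✓ matches
  C. 1/m: ✓ matches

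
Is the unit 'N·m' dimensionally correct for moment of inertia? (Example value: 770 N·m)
No

moment of inertia has SI base units: kg * m^2
N·m does NOT reduce to kg * m^2; a valid unit for moment of inertia would be e.g. kg·m².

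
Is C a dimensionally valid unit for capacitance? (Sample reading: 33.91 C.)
No

capacitance has SI base units: A^2 * s^4 / (kg * m^2)
C does NOT reduce to A^2 * s^4 / (kg * m^2); a valid unit for capacitance would be e.g. F.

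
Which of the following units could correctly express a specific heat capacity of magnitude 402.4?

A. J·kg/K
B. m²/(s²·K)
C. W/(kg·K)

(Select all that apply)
B

specific heat capacity has SI base units: m^2 / (s^2 * K)

Checking each option against m^2 / (s^2 * K):
  A. J·kg/K: ✗ does not match
  B. m²/(s²·K): ✓ matches
  C. W/(kg·K): ✗ does not match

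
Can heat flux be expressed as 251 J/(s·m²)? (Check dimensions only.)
Yes

heat flux has SI base units: kg / s^3
J/(s·m²) reduces to the same SI base units, so it is a valid unit for heat flux.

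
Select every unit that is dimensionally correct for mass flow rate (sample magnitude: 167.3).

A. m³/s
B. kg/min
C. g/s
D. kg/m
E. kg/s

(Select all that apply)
B, C, E

mass flow rate has SI base units: kg / s

Checking each option against kg / s:
  A. m³/s: ✗ does not match
  B. kg/min: ✓ matches
  C. g/s: ✓ matches
  D. kg/m: ✗ does not match
  E. kg/s: ✓ matches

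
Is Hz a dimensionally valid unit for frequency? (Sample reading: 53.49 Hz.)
Yes

frequency has SI base units: 1 / s
Hz reduces to the same SI base units, so it is a valid unit for frequency.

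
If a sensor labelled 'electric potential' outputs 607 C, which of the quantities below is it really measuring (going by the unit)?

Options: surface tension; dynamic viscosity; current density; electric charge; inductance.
electric charge

electric potential should have units dimensionally equivalent to kg * m^2 / (A * s^3) (e.g. V).
The given unit 'C' reduces to A * s. Of the listed options, that is the dimensionality of electric charge.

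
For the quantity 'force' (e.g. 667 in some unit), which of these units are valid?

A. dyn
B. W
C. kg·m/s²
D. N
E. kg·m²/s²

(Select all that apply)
A, C, D

force has SI base units: kg * m / s^2

Checking each option against kg * m / s^2:
  A. dyn: ✓ matches
  B. W: ✗ does not match
  C. kg·m/s²: ✓ matches
  D. N: ✓ matches
  E. kg·m²/s²: ✗ does not match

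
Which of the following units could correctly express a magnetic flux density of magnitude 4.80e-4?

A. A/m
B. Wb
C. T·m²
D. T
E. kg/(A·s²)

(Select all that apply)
D, E

magnetic flux density has SI base units: kg / (A * s^2)

Checking each option against kg / (A * s^2):
  A. A/m: ✗ does not match
  B. Wb: ✗ does not match
  C. T·m²: ✗ does not match
  D. T: ✓ matches
  E. kg/(A·s²): ✓ matches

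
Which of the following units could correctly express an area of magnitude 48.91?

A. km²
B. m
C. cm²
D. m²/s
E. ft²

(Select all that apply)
A, C, E

area has SI base units: m^2

Checking each option against m^2:
  A. km²: ✓ matches
  B. m: ✗ does not match
  C. cm²: ✓ matches
  D. m²/s: ✗ does not match
  E. ft²: ✓ matches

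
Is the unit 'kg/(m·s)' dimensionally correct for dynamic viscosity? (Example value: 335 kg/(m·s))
Yes

dynamic viscosity has SI base units: kg / (m * s)
kg/(m·s) reduces to the same SI base units, so it is a valid unit for dynamic viscosity.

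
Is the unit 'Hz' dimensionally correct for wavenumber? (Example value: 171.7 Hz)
No

wavenumber has SI base units: 1 / m
Hz does NOT reduce to 1 / m; a valid unit for wavenumber would be e.g. 1/m.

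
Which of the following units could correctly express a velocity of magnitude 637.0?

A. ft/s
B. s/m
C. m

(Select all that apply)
A

velocity has SI base units: m / s

Checking each option against m / s:
  A. ft/s: ✓ matches
  B. s/m: ✗ does not match
  C. m: ✗ does not match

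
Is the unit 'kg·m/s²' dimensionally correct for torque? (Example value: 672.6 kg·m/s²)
No

torque has SI base units: kg * m^2 / s^2
kg·m/s² does NOT reduce to kg * m^2 / s^2; a valid unit for torque would be e.g. N·m.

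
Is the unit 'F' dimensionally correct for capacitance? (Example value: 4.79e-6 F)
Yes

capacitance has SI base units: A^2 * s^4 / (kg * m^2)
F reduces to the same SI base units, so it is a valid unit for capacitance.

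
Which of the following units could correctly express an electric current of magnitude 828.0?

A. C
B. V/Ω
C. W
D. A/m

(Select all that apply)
B

electric current has SI base units: A

Checking each option against A:
  A. C: ✗ does not match
  B. V/Ω: ✓ matches
  C. W: ✗ does not match
  D. A/m: ✗ does not match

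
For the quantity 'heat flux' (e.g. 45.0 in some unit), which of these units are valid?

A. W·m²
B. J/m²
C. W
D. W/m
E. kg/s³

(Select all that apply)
E

heat flux has SI base units: kg / s^3

Checking each option against kg / s^3:
  A. W·m²: ✗ does not match
  B. J/m²: ✗ does not match
  C. W: ✗ does not match
  D. W/m: ✗ does not match
  E. kg/s³: ✓ matches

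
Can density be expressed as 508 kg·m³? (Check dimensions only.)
No

density has SI base units: kg / m^3
kg·m³ does NOT reduce to kg / m^3; a valid unit for density would be e.g. kg/m³.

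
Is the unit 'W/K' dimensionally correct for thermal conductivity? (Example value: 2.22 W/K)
No

thermal conductivity has SI base units: kg * m / (s^3 * K)
W/K does NOT reduce to kg * m / (s^3 * K); a valid unit for thermal conductivity would be e.g. W/(m·K).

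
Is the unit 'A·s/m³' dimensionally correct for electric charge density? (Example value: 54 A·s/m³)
Yes

electric charge density has SI base units: A * s / m^3
A·s/m³ reduces to the same SI base units, so it is a valid unit for electric charge density.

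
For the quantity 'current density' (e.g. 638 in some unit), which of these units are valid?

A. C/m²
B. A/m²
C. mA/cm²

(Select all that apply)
B, C

current density has SI base units: A / m^2

Checking each option against A / m^2:
  A. C/m²: ✗ does not match
  B. A/m²: ✓ matches
  C. mA/cm²: ✓ matches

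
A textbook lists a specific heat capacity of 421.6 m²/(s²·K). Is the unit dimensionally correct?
Yes

specific heat capacity has SI base units: m^2 / (s^2 * K)
m²/(s²·K) reduces to the same SI base units, so it is a valid unit for specific heat capacity.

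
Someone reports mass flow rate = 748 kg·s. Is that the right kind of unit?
No

mass flow rate has SI base units: kg / s
kg·s does NOT reduce to kg / s; a valid unit for mass flow rate would be e.g. kg/s.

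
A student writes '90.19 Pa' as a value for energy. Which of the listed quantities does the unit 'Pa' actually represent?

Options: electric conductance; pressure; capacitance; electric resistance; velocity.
pressure

energy should have units dimensionally equivalent to kg * m^2 / s^2 (e.g. J).
The given unit 'Pa' reduces to kg / (m * s^2). Of the listed options, that is the dimensionality of pressure.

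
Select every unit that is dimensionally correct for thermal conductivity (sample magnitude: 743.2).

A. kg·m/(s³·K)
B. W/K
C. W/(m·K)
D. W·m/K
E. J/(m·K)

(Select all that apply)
A, C

thermal conductivity has SI base units: kg * m / (s^3 * K)

Checking each option against kg * m / (s^3 * K):
  A. kg·m/(s³·K): ✓ matches
  B. W/K: ✗ does not match
  C. W/(m·K): ✓ matches
  D. W·m/K: ✗ does not match
  E. J/(m·K): ✗ does not match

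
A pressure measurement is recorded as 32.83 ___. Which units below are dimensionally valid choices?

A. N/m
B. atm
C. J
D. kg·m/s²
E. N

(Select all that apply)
B

pressure has SI base units: kg / (m * s^2)

Checking each option against kg / (m * s^2):
  A. N/m: ✗ does not match
  B. atm: ✓ matches
  C. J: ✗ does not match
  D. kg·m/s²: ✗ does not match
  E. N: ✗ does not match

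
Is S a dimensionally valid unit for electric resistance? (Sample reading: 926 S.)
No

electric resistance has SI base units: kg * m^2 / (A^2 * s^3)
S does NOT reduce to kg * m^2 / (A^2 * s^3); a valid unit for electric resistance would be e.g. Ω.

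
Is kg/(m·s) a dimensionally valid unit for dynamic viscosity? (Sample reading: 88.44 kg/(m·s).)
Yes

dynamic viscosity has SI base units: kg / (m * s)
kg/(m·s) reduces to the same SI base units, so it is a valid unit for dynamic viscosity.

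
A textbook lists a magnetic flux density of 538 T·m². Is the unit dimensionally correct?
No

magnetic flux density has SI base units: kg / (A * s^2)
T·m² does NOT reduce to kg / (A * s^2); a valid unit for magnetic flux density would be e.g. T.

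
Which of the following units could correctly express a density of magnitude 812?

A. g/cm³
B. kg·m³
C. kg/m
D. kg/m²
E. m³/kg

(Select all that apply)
A

density has SI base units: kg / m^3

Checking each option against kg / m^3:
  A. g/cm³: ✓ matches
  B. kg·m³: ✗ does not match
  C. kg/m: ✗ does not match
  D. kg/m²: ✗ does not match
  E. m³/kg: ✗ does not match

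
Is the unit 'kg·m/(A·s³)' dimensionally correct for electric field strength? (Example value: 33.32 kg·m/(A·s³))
Yes

electric field strength has SI base units: kg * m / (A * s^3)
kg·m/(A·s³) reduces to the same SI base units, so it is a valid unit for electric field strength.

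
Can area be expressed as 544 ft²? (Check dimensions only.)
Yes

area has SI base units: m^2
ft² reduces to the same SI base units, so it is a valid unit for area.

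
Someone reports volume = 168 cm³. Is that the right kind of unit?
Yes

volume has SI base units: m^3
cm³ reduces to the same SI base units, so it is a valid unit for volume.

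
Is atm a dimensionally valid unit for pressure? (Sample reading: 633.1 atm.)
Yes

pressure has SI base units: kg / (m * s^2)
atm reduces to the same SI base units, so it is a valid unit for pressure.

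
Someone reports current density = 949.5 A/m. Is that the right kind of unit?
No

current density has SI base units: A / m^2
A/m does NOT reduce to A / m^2; a valid unit for current density would be e.g. A/m².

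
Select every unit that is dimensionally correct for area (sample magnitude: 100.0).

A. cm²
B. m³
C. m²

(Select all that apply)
A, C

area has SI base units: m^2

Checking each option against m^2:
  A. cm²: ✓ matches
  B. m³: ✗ does not match
  C. m²: ✓ matches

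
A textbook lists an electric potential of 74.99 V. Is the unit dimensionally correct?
Yes

electric potential has SI base units: kg * m^2 / (A * s^3)
V reduces to the same SI base units, so it is a valid unit for electric potential.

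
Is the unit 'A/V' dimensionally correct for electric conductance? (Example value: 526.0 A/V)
Yes

electric conductance has SI base units: A^2 * s^3 / (kg * m^2)
A/V reduces to the same SI base units, so it is a valid unit for electric conductance.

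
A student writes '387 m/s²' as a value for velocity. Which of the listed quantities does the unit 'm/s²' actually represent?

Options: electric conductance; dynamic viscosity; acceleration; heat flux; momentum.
acceleration

velocity should have units dimensionally equivalent to m / s (e.g. m/s).
The given unit 'm/s²' reduces to m / s^2. Of the listed options, that is the dimensionality of acceleration.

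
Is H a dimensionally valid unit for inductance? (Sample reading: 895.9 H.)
Yes

inductance has SI base units: kg * m^2 / (A^2 * s^2)
H reduces to the same SI base units, so it is a valid unit for inductance.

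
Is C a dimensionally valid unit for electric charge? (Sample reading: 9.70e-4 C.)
Yes

electric charge has SI base units: A * s
C reduces to the same SI base units, so it is a valid unit for electric charge.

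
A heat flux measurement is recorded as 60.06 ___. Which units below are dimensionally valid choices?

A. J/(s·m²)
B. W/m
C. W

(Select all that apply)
A

heat flux has SI base units: kg / s^3

Checking each option against kg / s^3:
  A. J/(s·m²): ✓ matches
  B. W/m: ✗ does not match
  C. W: ✗ does not match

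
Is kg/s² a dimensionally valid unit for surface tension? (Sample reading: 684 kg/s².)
Yes

surface tension has SI base units: kg / s^2
kg/s² reduces to the same SI base units, so it is a valid unit for surface tension.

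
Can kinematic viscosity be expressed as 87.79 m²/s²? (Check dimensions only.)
No

kinematic viscosity has SI base units: m^2 / s
m²/s² does NOT reduce to m^2 / s; a valid unit for kinematic viscosity would be e.g. m²/s.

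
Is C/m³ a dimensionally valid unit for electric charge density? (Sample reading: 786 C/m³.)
Yes

electric charge density has SI base units: A * s / m^3
C/m³ reduces to the same SI base units, so it is a valid unit for electric charge density.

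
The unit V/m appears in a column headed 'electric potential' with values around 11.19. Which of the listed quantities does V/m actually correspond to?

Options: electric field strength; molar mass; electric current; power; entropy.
electric field strength

electric potential should have units dimensionally equivalent to kg * m^2 / (A * s^3) (e.g. V).
The given unit 'V/m' reduces to kg * m / (A * s^3). Of the listed options, that is the dimensionality of electric field strength.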